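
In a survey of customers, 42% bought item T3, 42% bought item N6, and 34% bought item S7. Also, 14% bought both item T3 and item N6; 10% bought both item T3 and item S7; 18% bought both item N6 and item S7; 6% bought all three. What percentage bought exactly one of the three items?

52%

P(exactly one) = 42 + 42 + 34 − 2·14 − 2·10 − 2·18 + 3·6 = 52%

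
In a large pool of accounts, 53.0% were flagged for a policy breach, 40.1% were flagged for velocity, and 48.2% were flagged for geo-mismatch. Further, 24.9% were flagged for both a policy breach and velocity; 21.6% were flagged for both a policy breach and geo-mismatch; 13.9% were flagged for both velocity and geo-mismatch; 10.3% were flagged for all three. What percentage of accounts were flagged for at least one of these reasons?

91.2%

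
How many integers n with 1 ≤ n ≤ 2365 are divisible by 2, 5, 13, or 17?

1544

By inclusion-exclusion,
floor(2365/2) + floor(2365/5) + floor(2365/13) + floor(2365/17) − floor(2365/10) − floor(2365/26) − floor(2365/34) − floor(2365/65) − floor(2365/85) − floor(2365/221) + floor(2365/130) + floor(2365/170) + floor(2365/442) + floor(2365/1105) − floor(2365/2210) = 1182 + 473 + 181 + 139 − 236 − 90 − 69 − 36 − 27 − 10 + 18 + 13 + 5 + 2 − 1 = 1544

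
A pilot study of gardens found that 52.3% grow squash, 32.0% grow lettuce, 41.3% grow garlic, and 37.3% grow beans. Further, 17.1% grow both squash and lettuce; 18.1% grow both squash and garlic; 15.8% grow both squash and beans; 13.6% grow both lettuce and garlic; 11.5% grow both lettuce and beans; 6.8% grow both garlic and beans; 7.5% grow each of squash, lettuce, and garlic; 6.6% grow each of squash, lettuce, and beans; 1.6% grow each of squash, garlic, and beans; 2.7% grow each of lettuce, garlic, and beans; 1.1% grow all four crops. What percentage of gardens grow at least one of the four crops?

P(union) = 52.3 + 32.0 + 41.3 + 37.3 − 17.1 − 18.1 − 15.8 − 13.6 − 11.5 − 6.8 + 7.5 + 6.6 + 1.6 + 2.7 − 1.1 = 97.3%

97.3%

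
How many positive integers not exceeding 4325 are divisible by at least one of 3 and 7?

By inclusion–exclusion:
floor(4325/3) + floor(4325/7) − floor(4325/21) = 1441 + 617 − 205 = 1853

1853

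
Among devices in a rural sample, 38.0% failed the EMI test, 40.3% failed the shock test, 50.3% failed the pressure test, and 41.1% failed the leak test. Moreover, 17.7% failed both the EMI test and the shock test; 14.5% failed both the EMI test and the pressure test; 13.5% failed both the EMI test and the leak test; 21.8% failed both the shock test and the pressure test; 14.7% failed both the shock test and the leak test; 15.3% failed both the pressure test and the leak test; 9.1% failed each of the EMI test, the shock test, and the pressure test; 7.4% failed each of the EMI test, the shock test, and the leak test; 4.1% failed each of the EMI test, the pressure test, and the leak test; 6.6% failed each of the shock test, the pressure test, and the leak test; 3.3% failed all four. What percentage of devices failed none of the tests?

P(union) = 38.0 + 40.3 + 50.3 + 41.1 − 17.7 − 14.5 − 13.5 − 21.8 − 14.7 − 15.3 + 9.1 + 7.4 + 4.1 + 6.6 − 3.3 = 96.1%
P(none) = 100% − 96.1% = 3.9%

3.9%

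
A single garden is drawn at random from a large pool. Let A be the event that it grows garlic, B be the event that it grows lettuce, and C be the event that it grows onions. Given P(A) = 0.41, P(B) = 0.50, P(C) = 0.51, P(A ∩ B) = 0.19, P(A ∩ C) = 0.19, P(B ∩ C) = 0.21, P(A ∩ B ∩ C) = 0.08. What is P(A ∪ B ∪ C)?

P(A ∪ B ∪ C) = 0.41 + 0.50 + 0.51 − 0.19 − 0.19 − 0.21 + 0.08 = 0.91

0.91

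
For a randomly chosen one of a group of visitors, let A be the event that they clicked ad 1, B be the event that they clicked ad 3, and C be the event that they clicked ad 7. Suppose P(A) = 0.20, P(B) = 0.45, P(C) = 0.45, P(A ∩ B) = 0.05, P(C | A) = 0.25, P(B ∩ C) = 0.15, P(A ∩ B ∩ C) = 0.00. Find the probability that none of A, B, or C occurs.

0.15

P(A ∩ C) = P(A)·P(C|A) = 0.20 × 0.25 = 0.05
Inclusion–exclusion gives
P(A ∪ B ∪ C) = 0.20 + 0.45 + 0.45 − 0.05 − 0.05 − 0.15 + 0.00 = 0.85
P(none) = 1 − 0.85 = 0.15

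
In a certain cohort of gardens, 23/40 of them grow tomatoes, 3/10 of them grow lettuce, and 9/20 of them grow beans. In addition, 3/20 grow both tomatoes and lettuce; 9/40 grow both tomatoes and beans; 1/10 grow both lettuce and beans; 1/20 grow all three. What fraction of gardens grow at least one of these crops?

9/10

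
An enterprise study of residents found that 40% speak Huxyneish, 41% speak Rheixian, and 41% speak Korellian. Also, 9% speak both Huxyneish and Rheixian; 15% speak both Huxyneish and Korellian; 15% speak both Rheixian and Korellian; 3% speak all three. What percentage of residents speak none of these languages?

14%

Inclusion–exclusion gives
P(≥1) = 40 + 41 + 41 − 9 − 15 − 15 + 3 = 86%
P(none) = 100% − 86% = 14%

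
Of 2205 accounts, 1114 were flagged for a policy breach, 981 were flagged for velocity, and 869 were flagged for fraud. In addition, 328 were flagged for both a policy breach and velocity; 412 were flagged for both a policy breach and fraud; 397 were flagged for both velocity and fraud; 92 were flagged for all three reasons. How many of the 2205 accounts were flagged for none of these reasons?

Apply inclusion-exclusion:
|at least one| = 1114 + 981 + 869 − 328 − 412 − 397 + 92 = 1919
None: 2205 − 1919 = 286

286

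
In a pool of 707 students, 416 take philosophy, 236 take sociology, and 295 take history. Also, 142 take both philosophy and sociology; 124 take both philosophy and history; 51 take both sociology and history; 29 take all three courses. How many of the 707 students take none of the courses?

48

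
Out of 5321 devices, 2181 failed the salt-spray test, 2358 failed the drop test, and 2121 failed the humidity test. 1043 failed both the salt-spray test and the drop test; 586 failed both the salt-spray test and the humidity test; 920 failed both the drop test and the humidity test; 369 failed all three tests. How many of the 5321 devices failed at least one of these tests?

4480

Inclusion–exclusion gives
|at least one| = 2181 + 2358 + 2121 − 1043 − 586 − 920 + 369 = 4480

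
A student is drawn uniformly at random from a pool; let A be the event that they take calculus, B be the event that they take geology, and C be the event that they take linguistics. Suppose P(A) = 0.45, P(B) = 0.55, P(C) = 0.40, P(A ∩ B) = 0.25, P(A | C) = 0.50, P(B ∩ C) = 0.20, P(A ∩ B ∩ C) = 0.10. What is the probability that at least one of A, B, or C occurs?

P(A ∩ C) = P(C)·P(A|C) = 0.40 × 0.50 = 0.20
P(A ∪ B ∪ C) = 0.45 + 0.55 + 0.40 − 0.25 − 0.20 − 0.20 + 0.10 = 0.85

0.85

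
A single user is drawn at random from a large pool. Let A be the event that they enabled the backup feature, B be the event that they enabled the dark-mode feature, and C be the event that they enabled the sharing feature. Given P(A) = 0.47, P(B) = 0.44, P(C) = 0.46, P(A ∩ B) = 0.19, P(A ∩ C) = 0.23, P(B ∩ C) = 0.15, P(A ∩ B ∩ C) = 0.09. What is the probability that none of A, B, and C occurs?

By inclusion-exclusion,
P(A ∪ B ∪ C) = 0.47 + 0.44 + 0.46 − 0.19 − 0.23 − 0.15 + 0.09 = 0.89
P(none) = 1 − 0.89 = 0.11

0.11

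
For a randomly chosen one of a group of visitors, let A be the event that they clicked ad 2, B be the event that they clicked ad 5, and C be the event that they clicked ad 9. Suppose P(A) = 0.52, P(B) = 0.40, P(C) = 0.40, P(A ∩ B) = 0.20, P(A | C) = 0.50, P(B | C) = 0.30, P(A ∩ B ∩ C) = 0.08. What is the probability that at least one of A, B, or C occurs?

P(A ∩ C) = P(C)·P(A|C) = 0.40 × 0.50 = 0.20
P(B ∩ C) = P(C)·P(B|C) = 0.40 × 0.30 = 0.12
P(A ∪ B ∪ C) = 0.52 + 0.40 + 0.40 − 0.20 − 0.20 − 0.12 + 0.08 = 0.88

0.88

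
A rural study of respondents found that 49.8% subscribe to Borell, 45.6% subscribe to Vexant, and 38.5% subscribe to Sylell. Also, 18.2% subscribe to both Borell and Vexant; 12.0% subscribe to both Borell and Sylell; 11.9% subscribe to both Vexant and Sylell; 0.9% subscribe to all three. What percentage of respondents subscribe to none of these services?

7.3%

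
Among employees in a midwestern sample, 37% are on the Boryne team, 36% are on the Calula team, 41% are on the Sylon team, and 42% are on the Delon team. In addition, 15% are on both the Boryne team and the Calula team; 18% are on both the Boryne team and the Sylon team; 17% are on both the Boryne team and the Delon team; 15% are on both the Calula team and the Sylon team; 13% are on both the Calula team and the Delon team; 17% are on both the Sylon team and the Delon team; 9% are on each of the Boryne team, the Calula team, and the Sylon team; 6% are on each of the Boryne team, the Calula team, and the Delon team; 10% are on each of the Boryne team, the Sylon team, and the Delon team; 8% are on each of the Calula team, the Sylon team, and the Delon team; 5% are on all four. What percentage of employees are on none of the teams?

11%

By inclusion–exclusion:
P(≥1) = 37 + 36 + 41 + 42 − 15 − 18 − 17 − 15 − 13 − 17 + 9 + 6 + 10 + 8 − 5 = 89%
P(none) = 100% − 89% = 11%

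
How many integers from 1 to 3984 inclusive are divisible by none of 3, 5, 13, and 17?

1847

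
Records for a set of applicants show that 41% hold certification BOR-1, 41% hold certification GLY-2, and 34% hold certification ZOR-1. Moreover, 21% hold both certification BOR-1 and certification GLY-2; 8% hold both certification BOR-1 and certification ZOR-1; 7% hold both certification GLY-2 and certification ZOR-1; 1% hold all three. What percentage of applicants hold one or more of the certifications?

P(at least one) = 41 + 41 + 34 − 21 − 8 − 7 + 1 = 81%

81%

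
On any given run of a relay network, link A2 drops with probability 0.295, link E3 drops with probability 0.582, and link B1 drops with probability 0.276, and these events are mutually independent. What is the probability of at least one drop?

P(none) = (1 − 0.295) × (1 − 0.582) × (1 − 0.276) = 0.705 × 0.418 × 0.724 = 0.21335556
P(at least one) = 1 − 0.21335556 = 0.78664444

0.78664444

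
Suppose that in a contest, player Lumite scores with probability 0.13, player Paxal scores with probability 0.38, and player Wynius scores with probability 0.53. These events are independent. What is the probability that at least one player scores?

0.746482

Since the events are independent, P(none) is the product of the individual non-occurrence probabilities.
P(none) = (1 − 0.13) × (1 − 0.38) × (1 − 0.53) = 0.87 × 0.62 × 0.47 = 0.253518
P(at least one) = 1 − 0.253518 = 0.746482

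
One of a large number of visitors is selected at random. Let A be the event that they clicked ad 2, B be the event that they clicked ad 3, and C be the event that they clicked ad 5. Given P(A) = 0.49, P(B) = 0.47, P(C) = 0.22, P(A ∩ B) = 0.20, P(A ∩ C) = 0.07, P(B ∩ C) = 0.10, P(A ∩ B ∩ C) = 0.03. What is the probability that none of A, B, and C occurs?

Using inclusion–exclusion:
P(A ∪ B ∪ C) = 0.49 + 0.47 + 0.22 − 0.20 − 0.07 − 0.10 + 0.03 = 0.84
P(none) = 1 − 0.84 = 0.16

0.16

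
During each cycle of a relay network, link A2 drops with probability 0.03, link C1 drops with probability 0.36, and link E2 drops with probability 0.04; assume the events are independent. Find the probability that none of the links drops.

0.595968

Since the events are independent, P(none) is the product of the individual non-occurrence probabilities.
P(none) = (1 − 0.03) × (1 − 0.36) × (1 − 0.04) = 0.97 × 0.64 × 0.96 = 0.595968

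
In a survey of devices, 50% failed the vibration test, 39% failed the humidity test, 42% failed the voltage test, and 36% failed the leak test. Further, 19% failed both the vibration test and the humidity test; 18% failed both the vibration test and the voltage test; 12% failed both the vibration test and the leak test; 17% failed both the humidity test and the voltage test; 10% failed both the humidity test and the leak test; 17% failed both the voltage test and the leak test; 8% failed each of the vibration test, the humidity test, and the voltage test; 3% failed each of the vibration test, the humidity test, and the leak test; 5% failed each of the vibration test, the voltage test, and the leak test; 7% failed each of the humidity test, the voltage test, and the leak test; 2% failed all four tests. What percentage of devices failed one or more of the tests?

95%

P(union) = 50 + 39 + 42 + 36 − 19 − 18 − 12 − 17 − 10 − 17 + 8 + 3 + 5 + 7 − 2 = 95%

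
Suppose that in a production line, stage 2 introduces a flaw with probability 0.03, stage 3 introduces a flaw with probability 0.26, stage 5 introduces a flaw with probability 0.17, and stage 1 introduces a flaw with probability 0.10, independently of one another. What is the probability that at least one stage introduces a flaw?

0.4638034

Since the events are independent, P(none) is the product of the individual non-occurrence probabilities.
P(none) = (1 − 0.03) × (1 − 0.26) × (1 − 0.17) × (1 − 0.10) = 0.97 × 0.74 × 0.83 × 0.90 = 0.5361966
P(at least one) = 1 − 0.5361966 = 0.4638034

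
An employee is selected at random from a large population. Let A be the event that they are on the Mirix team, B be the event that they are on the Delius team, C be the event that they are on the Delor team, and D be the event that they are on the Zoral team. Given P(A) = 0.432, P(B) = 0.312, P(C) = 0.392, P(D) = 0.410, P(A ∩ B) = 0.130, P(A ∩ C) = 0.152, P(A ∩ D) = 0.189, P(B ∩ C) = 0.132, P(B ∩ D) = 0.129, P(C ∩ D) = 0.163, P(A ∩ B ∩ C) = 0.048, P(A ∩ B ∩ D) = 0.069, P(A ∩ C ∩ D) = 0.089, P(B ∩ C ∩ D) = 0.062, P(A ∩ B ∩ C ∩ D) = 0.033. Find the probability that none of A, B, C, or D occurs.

0.114

P(A ∪ B ∪ C ∪ D) = 0.432 + 0.312 + 0.392 + 0.410 − 0.130 − 0.152 − 0.189 − 0.132 − 0.129 − 0.163 + 0.048 + 0.069 + 0.089 + 0.062 − 0.033 = 0.886
P(none) = 1 − 0.886 = 0.114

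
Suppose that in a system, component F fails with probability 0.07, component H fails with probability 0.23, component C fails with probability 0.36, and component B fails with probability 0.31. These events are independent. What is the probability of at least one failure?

0.68377024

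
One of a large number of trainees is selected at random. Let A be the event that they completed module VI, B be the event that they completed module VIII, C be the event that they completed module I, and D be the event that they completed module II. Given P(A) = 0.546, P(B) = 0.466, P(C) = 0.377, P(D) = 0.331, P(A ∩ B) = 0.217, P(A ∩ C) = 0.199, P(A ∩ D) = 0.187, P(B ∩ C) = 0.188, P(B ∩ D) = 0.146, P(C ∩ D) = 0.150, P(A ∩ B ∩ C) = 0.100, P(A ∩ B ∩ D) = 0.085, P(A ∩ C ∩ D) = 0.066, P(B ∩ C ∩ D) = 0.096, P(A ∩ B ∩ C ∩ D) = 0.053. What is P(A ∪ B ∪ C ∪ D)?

0.927

Using inclusion–exclusion:
P(A ∪ B ∪ C ∪ D) = 0.546 + 0.466 + 0.377 + 0.331 − 0.217 − 0.199 − 0.187 − 0.188 − 0.146 − 0.150 + 0.100 + 0.085 + 0.066 + 0.096 − 0.053 = 0.927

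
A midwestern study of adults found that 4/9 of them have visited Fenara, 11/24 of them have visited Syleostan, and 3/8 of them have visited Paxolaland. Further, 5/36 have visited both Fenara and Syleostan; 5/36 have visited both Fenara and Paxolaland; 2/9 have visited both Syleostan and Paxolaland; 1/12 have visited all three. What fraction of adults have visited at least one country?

Inclusion–exclusion gives
P(union) = 4/9 + 11/24 + 3/8 − 5/36 − 5/36 − 2/9 + 1/12 = 31/36

31/36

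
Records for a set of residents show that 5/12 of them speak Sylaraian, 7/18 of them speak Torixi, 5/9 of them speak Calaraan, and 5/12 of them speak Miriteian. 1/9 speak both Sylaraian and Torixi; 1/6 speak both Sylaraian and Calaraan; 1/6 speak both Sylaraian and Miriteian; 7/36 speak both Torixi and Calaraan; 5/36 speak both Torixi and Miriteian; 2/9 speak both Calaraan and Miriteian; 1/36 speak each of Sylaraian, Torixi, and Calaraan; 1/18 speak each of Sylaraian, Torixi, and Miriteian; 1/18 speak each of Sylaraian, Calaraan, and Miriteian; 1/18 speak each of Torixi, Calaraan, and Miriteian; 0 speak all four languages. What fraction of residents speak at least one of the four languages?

35/36

P(at least one) = 5/12 + 7/18 + 5/9 + 5/12 − 1/9 − 1/6 − 1/6 − 7/36 − 5/36 − 2/9 + 1/36 + 1/18 + 1/18 + 1/18 − 0 = 35/36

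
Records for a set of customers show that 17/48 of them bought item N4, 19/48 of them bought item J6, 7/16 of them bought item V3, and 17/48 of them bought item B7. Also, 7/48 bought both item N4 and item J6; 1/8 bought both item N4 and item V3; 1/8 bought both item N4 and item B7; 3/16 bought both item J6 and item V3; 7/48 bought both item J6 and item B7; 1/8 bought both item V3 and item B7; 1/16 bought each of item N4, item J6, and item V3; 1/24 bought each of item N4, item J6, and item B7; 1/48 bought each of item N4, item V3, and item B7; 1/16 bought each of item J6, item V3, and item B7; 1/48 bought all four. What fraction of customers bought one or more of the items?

41/48

Inclusion–exclusion gives
P(≥1) = 17/48 + 19/48 + 7/16 + 17/48 − 7/48 − 1/8 − 1/8 − 3/16 − 7/48 − 1/8 + 1/16 + 1/24 + 1/48 + 1/16 − 1/48 = 41/48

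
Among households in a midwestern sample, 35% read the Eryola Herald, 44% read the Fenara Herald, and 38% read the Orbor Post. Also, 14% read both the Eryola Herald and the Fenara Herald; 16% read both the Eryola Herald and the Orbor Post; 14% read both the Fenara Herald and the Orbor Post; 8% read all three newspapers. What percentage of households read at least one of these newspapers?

81%

Inclusion–exclusion gives
P(at least one) = 35 + 44 + 38 − 14 − 16 − 14 + 8 = 81%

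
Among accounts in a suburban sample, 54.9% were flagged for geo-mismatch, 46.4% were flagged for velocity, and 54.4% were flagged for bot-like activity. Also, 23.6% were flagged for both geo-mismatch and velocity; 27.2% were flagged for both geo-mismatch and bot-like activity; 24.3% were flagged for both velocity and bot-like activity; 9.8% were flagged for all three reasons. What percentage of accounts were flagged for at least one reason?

90.4%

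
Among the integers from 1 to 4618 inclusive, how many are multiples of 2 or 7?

Apply inclusion-exclusion:
2309 + 659 − 329 = 2639

2639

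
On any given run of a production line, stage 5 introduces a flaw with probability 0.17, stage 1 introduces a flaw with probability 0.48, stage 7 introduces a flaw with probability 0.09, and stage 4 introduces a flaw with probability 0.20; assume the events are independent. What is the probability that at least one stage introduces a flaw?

P(none) = (1 − 0.17) × (1 − 0.48) × (1 − 0.09) × (1 − 0.20) = 0.83 × 0.52 × 0.91 × 0.80 = 0.3142048
P(at least one) = 1 − 0.3142048 = 0.6857952

0.6857952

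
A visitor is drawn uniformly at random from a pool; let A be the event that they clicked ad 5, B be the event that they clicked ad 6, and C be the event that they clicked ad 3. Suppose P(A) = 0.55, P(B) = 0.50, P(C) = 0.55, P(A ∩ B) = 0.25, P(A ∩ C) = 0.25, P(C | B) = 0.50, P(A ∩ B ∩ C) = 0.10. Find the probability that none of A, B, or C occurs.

0.05

P(B ∩ C) = P(B)·P(C|B) = 0.50 × 0.50 = 0.25
P(A ∪ B ∪ C) = 0.55 + 0.50 + 0.55 − 0.25 − 0.25 − 0.25 + 0.10 = 0.95
P(none) = 1 − 0.95 = 0.05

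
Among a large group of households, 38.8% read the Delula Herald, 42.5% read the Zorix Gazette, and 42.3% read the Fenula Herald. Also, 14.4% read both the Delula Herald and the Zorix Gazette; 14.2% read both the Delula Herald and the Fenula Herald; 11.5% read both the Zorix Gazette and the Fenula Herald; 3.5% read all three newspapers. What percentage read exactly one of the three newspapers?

By inclusion–exclusion (exactly-one form):
P(exactly one) = 38.8 + 42.5 + 42.3 − 2·14.4 − 2·14.2 − 2·11.5 + 3·3.5 = 53.9%

53.9%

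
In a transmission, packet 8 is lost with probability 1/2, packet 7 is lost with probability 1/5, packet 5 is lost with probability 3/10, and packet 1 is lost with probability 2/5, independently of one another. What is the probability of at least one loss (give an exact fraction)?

104/125

Independence gives P(none) = ∏(1 − pᵢ).
P(none) = (1 − 1/2) × (1 − 1/5) × (1 − 3/10) × (1 − 2/5) = 1/2 × 4/5 × 7/10 × 3/5 = 21/125
P(at least one) = 1 − 21/125 = 104/125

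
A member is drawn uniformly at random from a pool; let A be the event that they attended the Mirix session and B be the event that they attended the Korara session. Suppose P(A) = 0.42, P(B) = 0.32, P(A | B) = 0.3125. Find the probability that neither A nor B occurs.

P(A ∩ B) = P(B)·P(A|B) = 0.32 × 0.3125 = 0.10
P(A ∪ B) = 0.42 + 0.32 − 0.10 = 0.64
P(none) = 1 − 0.64 = 0.36

0.36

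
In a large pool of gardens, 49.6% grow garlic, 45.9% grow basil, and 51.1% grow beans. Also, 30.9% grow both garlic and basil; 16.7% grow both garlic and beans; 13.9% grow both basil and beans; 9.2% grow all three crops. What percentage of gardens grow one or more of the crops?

94.3%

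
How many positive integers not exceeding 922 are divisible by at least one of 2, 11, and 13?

535

floor(922/2) + floor(922/11) + floor(922/13) − floor(922/22) − floor(922/26) − floor(922/143) + floor(922/286) = 461 + 83 + 70 − 41 − 35 − 6 + 3 = 535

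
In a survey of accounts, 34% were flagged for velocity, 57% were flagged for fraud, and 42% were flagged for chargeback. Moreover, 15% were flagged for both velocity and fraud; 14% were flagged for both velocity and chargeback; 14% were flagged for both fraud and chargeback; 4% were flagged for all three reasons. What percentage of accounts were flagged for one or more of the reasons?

94%

P(at least one) = 34 + 57 + 42 − 15 − 14 − 14 + 4 = 94%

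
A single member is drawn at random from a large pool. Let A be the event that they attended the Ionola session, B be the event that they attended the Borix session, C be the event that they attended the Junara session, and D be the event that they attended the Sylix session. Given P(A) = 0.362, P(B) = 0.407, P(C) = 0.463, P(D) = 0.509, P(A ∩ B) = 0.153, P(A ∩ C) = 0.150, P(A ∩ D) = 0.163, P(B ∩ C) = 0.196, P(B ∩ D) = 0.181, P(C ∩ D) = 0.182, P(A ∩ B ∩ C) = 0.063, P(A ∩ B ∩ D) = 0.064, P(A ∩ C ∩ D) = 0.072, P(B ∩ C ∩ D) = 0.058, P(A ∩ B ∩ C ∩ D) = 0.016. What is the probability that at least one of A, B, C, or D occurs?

Using inclusion–exclusion:
P(A ∪ B ∪ C ∪ D) = 0.362 + 0.407 + 0.463 + 0.509 − 0.153 − 0.150 − 0.163 − 0.196 − 0.181 − 0.182 + 0.063 + 0.064 + 0.072 + 0.058 − 0.016 = 0.957

0.957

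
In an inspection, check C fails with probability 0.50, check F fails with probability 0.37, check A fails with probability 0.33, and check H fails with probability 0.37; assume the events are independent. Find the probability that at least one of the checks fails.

0.8670385

Since the events are independent, P(none) is the product of the individual non-occurrence probabilities.
P(none) = (1 − 0.50) × (1 − 0.37) × (1 − 0.33) × (1 − 0.37) = 0.50 × 0.63 × 0.67 × 0.63 = 0.1329615
P(at least one) = 1 − 0.1329615 = 0.8670385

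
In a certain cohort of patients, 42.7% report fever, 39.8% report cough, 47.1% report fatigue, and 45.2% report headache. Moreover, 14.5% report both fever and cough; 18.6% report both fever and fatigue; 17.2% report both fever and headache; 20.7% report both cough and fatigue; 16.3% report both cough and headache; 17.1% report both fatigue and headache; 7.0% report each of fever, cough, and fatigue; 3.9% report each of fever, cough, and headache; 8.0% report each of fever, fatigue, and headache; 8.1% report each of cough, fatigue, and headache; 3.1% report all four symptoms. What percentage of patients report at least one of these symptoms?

94.3%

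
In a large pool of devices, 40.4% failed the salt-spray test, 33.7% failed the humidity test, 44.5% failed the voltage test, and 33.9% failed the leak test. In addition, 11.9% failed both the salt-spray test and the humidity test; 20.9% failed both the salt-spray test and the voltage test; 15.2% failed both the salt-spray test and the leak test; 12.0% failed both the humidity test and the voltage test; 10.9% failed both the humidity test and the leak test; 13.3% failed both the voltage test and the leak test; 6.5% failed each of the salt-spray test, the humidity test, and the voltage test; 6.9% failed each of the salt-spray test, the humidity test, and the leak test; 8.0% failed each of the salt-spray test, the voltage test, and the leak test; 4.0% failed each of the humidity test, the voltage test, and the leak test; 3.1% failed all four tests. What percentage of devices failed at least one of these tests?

90.6%

P(at least one) = 40.4 + 33.7 + 44.5 + 33.9 − 11.9 − 20.9 − 15.2 − 12.0 − 10.9 − 13.3 + 6.5 + 6.9 + 8.0 + 4.0 − 3.1 = 90.6%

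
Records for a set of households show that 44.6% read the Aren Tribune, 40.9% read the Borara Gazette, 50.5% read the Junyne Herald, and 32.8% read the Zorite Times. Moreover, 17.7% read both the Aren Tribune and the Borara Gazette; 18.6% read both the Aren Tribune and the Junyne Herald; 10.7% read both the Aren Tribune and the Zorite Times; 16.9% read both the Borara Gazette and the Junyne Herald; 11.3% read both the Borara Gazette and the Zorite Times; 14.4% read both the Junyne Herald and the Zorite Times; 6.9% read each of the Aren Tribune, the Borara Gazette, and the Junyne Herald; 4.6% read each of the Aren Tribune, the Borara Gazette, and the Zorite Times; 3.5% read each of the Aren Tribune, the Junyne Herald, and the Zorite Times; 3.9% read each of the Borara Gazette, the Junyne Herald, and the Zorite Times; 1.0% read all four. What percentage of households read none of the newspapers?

2.9%

P(at least one) = 44.6 + 40.9 + 50.5 + 32.8 − 17.7 − 18.6 − 10.7 − 16.9 − 11.3 − 14.4 + 6.9 + 4.6 + 3.5 + 3.9 − 1.0 = 97.1%
P(none) = 100% − 97.1% = 2.9%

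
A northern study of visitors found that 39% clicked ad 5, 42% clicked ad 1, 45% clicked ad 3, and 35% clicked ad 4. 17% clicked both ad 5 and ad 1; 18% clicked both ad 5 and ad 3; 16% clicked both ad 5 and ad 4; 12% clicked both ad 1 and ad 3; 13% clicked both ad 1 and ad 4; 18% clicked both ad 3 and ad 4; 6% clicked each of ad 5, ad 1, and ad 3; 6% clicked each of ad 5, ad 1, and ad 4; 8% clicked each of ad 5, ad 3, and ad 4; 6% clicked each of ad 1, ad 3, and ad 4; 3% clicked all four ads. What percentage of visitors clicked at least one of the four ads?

P(≥1) = 39 + 42 + 45 + 35 − 17 − 18 − 16 − 12 − 13 − 18 + 6 + 6 + 8 + 6 − 3 = 90%

90%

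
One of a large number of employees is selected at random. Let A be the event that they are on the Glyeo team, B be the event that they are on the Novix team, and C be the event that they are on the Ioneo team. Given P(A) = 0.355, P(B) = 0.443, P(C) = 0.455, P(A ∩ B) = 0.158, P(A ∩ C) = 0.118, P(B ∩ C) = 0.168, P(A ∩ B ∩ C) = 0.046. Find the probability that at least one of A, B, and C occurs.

0.855

Apply inclusion-exclusion:
P(A ∪ B ∪ C) = 0.355 + 0.443 + 0.455 − 0.158 − 0.118 − 0.168 + 0.046 = 0.855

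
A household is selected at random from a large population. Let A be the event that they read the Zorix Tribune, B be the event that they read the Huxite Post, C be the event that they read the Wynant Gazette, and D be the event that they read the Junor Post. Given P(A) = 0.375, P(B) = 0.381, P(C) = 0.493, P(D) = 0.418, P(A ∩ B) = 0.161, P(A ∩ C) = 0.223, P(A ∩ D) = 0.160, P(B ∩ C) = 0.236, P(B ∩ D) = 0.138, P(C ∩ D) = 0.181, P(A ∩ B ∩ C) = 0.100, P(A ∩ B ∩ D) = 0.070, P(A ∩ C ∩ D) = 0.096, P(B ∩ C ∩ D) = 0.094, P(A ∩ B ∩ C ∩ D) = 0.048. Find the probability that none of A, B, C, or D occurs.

0.120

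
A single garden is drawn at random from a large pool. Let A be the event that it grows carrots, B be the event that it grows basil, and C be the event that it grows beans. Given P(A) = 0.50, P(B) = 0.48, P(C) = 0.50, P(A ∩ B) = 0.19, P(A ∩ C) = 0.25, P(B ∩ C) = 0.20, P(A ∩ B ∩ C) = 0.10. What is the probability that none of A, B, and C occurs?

0.06

Using inclusion–exclusion:
P(A ∪ B ∪ C) = 0.50 + 0.48 + 0.50 − 0.19 − 0.25 − 0.20 + 0.10 = 0.94
P(none) = 1 − 0.94 = 0.06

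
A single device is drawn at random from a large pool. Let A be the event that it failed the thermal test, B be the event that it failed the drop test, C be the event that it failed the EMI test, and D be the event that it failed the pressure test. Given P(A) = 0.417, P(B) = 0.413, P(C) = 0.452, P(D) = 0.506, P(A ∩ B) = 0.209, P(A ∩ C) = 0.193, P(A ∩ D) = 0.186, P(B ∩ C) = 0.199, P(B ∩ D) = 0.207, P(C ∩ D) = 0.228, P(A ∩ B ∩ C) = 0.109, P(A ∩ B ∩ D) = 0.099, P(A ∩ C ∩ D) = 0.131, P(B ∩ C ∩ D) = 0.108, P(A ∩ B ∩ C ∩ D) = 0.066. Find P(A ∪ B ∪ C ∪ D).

0.947

Apply inclusion-exclusion:
P(A ∪ B ∪ C ∪ D) = 0.417 + 0.413 + 0.452 + 0.506 − 0.209 − 0.193 − 0.186 − 0.199 − 0.207 − 0.228 + 0.109 + 0.099 + 0.131 + 0.108 − 0.066 = 0.947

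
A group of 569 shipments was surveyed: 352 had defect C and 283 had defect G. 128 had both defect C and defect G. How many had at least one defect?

507

|at least one| = 352 + 283 − 128 = 507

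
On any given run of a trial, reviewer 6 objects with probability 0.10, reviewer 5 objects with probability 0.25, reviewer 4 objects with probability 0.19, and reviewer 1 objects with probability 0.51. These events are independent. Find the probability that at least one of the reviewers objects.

Independence gives P(none) = ∏(1 − pᵢ).
P(none) = (1 − 0.10) × (1 − 0.25) × (1 − 0.19) × (1 − 0.51) = 0.90 × 0.75 × 0.81 × 0.49 = 0.2679075
P(at least one) = 1 − 0.2679075 = 0.7320925

0.7320925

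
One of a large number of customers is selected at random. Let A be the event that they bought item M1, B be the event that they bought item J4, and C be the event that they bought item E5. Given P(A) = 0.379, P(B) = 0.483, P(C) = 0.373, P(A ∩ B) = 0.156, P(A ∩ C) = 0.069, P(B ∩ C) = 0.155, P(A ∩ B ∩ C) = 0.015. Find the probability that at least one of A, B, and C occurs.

0.870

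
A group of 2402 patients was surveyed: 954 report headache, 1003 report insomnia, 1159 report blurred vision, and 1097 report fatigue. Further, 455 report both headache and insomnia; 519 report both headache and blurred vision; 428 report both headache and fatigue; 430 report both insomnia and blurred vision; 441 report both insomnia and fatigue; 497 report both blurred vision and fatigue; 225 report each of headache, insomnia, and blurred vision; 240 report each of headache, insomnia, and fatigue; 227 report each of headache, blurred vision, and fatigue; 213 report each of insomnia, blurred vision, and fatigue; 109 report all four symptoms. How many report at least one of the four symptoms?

|at least one| = 954 + 1003 + 1159 + 1097 − 455 − 519 − 428 − 430 − 441 − 497 + 225 + 240 + 227 + 213 − 109 = 2239

2239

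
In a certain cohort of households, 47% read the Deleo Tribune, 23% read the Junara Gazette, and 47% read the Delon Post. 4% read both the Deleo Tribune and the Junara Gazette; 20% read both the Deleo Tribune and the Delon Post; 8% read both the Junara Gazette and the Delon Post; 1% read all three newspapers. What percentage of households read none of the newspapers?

14%

Using inclusion–exclusion:
P(at least one) = 47 + 23 + 47 − 4 − 20 − 8 + 1 = 86%
P(none) = 100% − 86% = 14%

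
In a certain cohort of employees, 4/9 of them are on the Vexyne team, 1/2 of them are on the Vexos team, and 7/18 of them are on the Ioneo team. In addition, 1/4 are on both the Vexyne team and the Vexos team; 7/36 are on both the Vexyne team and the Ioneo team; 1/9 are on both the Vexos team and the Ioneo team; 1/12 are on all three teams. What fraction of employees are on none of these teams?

By inclusion–exclusion:
P(≥1) = 4/9 + 1/2 + 7/18 − 1/4 − 7/36 − 1/9 + 1/12 = 31/36
P(none) = 1 − 31/36 = 5/36

5/36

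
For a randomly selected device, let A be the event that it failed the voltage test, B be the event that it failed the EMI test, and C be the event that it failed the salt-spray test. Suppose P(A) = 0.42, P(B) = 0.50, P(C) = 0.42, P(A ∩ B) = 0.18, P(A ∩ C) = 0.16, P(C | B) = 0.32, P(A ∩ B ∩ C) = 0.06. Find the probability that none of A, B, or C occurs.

P(B ∩ C) = P(B)·P(C|B) = 0.50 × 0.32 = 0.16
Using inclusion–exclusion:
P(A ∪ B ∪ C) = 0.42 + 0.50 + 0.42 − 0.18 − 0.16 − 0.16 + 0.06 = 0.90
P(none) = 1 − 0.90 = 0.10

0.10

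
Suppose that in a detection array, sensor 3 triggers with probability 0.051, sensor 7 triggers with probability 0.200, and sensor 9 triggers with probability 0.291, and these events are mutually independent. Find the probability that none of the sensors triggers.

0.5382728

P(none) = (1 − 0.051) × (1 − 0.200) × (1 − 0.291) = 0.949 × 0.800 × 0.709 = 0.5382728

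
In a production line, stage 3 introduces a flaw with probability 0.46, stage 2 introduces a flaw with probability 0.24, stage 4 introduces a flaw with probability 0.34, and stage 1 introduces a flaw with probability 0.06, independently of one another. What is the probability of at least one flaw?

Independence gives P(none) = ∏(1 − pᵢ).
P(none) = (1 − 0.46) × (1 − 0.24) × (1 − 0.34) × (1 − 0.06) = 0.54 × 0.76 × 0.66 × 0.94 = 0.25461216
P(at least one) = 1 − 0.25461216 = 0.74538784

0.74538784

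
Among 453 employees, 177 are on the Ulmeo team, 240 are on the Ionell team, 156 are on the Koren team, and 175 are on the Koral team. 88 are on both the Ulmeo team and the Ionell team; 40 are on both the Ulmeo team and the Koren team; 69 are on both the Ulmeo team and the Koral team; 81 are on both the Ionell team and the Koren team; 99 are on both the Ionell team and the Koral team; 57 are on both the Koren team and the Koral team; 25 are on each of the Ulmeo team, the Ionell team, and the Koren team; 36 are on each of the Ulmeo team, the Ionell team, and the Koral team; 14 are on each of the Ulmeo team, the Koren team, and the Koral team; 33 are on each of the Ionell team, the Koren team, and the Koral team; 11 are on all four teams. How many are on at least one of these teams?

411

Apply inclusion-exclusion:
|at least one| = 177 + 240 + 156 + 175 − 88 − 40 − 69 − 81 − 99 − 57 + 25 + 36 + 14 + 33 − 11 = 411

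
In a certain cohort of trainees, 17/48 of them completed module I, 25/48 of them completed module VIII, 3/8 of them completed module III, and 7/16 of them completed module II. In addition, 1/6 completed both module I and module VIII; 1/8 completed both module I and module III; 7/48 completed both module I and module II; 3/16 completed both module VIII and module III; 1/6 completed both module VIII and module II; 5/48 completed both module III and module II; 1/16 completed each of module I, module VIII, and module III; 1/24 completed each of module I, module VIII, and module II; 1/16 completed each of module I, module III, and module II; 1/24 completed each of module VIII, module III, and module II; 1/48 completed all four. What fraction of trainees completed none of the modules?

Using inclusion–exclusion:
P(≥1) = 17/48 + 25/48 + 3/8 + 7/16 − 1/6 − 1/8 − 7/48 − 3/16 − 1/6 − 5/48 + 1/16 + 1/24 + 1/16 + 1/24 − 1/48 = 47/48
P(none) = 1 − 47/48 = 1/48

1/48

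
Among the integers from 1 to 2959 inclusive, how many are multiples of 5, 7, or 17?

1049

591 + 422 + 174 − 84 − 34 − 24 + 4 = 1049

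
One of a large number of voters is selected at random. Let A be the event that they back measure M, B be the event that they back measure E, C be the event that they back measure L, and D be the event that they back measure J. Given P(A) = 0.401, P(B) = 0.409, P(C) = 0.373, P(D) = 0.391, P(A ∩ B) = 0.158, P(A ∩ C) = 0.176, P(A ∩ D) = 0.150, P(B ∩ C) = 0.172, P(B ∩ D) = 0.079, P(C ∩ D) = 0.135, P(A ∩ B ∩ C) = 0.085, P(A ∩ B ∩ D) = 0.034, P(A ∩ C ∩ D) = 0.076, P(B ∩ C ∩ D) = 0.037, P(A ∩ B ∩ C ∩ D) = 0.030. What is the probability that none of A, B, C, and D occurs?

0.094

Inclusion–exclusion gives
P(A ∪ B ∪ C ∪ D) = 0.401 + 0.409 + 0.373 + 0.391 − 0.158 − 0.176 − 0.150 − 0.172 − 0.079 − 0.135 + 0.085 + 0.034 + 0.076 + 0.037 − 0.030 = 0.906
P(none) = 1 − 0.906 = 0.094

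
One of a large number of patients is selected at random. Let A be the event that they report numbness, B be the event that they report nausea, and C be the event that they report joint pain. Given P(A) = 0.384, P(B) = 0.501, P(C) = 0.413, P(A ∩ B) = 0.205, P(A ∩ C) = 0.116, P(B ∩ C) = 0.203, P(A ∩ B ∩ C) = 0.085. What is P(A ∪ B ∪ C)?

P(A ∪ B ∪ C) = 0.384 + 0.501 + 0.413 − 0.205 − 0.116 − 0.203 + 0.085 = 0.859

0.859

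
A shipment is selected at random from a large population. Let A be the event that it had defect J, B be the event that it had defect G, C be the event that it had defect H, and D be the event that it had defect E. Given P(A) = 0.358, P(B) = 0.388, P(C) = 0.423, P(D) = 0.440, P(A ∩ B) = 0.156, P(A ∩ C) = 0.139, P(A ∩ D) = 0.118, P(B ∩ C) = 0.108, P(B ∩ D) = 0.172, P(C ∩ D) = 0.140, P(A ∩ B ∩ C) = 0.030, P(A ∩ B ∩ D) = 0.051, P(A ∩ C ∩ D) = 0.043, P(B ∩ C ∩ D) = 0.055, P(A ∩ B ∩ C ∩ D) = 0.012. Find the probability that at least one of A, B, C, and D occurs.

0.943

Apply inclusion-exclusion:
P(A ∪ B ∪ C ∪ D) = 0.358 + 0.388 + 0.423 + 0.440 − 0.156 − 0.139 − 0.118 − 0.108 − 0.172 − 0.140 + 0.030 + 0.051 + 0.043 + 0.055 − 0.012 = 0.943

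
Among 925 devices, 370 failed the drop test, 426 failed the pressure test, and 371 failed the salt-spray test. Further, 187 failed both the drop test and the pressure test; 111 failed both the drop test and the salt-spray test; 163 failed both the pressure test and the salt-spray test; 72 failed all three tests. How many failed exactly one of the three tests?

By inclusion–exclusion (exactly-one form):
|exactly one| = 370 + 426 + 371 − 2·187 − 2·111 − 2·163 + 3·72 = 461

461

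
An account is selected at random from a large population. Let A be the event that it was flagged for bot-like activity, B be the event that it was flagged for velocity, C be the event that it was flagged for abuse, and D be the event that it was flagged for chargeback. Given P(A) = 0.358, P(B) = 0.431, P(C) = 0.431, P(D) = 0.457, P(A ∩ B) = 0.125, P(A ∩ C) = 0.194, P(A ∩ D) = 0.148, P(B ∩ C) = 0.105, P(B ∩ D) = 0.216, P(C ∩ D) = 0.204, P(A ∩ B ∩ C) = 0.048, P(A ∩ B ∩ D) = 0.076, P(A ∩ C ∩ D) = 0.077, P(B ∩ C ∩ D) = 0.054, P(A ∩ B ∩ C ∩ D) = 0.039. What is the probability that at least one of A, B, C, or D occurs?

By inclusion-exclusion,
P(A ∪ B ∪ C ∪ D) = 0.358 + 0.431 + 0.431 + 0.457 − 0.125 − 0.194 − 0.148 − 0.105 − 0.216 − 0.204 + 0.048 + 0.076 + 0.077 + 0.054 − 0.039 = 0.901

0.901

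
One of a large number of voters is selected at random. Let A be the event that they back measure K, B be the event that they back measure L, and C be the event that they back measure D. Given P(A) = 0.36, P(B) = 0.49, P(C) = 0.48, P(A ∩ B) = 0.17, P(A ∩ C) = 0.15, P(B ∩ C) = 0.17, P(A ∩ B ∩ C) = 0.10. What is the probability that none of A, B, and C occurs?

0.06

Using inclusion–exclusion:
P(A ∪ B ∪ C) = 0.36 + 0.49 + 0.48 − 0.17 − 0.15 − 0.17 + 0.10 = 0.94
P(none) = 1 − 0.94 = 0.06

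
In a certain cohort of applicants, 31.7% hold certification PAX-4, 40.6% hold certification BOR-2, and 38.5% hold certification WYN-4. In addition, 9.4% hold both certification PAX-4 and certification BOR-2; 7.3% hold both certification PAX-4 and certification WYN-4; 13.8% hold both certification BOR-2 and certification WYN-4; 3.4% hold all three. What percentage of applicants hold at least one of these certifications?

83.7%

P(union) = 31.7 + 40.6 + 38.5 − 9.4 − 7.3 − 13.8 + 3.4 = 83.7%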